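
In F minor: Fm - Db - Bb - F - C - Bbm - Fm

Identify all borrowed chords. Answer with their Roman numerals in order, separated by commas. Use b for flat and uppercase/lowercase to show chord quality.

IV, I

F minor has the diatonic set Fm, Gdim, Ab, Bbm, C, Db, Eb (with V from harmonic minor). Fm, Db, C and Bbm are all diatonic. But Bb (Bb–D–F) is foreign: the diatonic iv on degree 4 is Bbm, whereas Bb comes from F major. It is labeled IV. But F (F–A–C) is foreign: the diatonic i on degree 1 is Fm, whereas F comes from F major. It is labeled I.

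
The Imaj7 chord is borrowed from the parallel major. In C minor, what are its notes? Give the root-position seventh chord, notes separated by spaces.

The root, C, is scale degree 1 — the same note in C minor and C major; only the chord quality changes. In C major the chord on C is C–E–G–B.

C E G B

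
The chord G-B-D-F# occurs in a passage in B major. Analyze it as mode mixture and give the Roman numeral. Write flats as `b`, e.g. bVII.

bVImaj7

G is the lowered form of scale degree 6 in B major (the diatonic degree 6 is G#). G–B–D–F# is a major-seventh chord — the form found in B minor, not the diatonic vi (G#m). Borrowed into B major it is written bVImaj7.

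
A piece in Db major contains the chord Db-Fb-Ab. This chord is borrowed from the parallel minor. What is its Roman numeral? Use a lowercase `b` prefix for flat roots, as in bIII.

i

The root Db is the diatonic 1st degree of Db major; the borrowing shows in the chord quality. Diatonically Db major has Db (I) on that degree; Db–Fb–Ab is instead the minor chord native to Db minor, so it takes the label i.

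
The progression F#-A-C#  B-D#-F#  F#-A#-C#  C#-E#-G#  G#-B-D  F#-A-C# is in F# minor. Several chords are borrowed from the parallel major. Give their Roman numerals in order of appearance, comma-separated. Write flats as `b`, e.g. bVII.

IV, I

F# minor has the diatonic set F#m, G#dim, A, Bm, C#, D, E (with V from harmonic minor). F#–A–C# = F#m, C#–E#–G# = C# and G#–B–D = G#dim are all diatonic. B–D#–F# is not: scale degree 4 in F# minor carries Bm (iv). In F# major the chord on that degree is B, so here it functions as IV, borrowed from the parallel major. But F#–A#–C# is foreign: the diatonic i on degree 1 is F#m, whereas F# comes from F# major. It is labeled I.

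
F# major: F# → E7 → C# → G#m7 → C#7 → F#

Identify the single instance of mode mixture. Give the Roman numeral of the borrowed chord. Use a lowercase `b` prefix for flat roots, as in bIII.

In F# major the diatonic chords are F#, G#m, A#m, B, C#, D#m, E#dim. F#, C#, G#m7 and C#7 all belong to that set. E7 (E–G#–B–D) doesn't fit — on degree 7 F# major would have E#dim (vii°). E7 is the degree-7 chord of F# minor, so it is the borrowed bVII7.

bVII7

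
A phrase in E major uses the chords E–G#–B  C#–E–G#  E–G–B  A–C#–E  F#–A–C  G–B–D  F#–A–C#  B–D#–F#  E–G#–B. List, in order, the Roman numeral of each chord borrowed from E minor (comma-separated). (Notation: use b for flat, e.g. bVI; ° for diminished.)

i, ii°, bIII

In E major the diatonic chords are E, F#m, G#m, A, B, C#m, D#dim. E–G#–B = E, C#–E–G# = C#m, A–C#–E = A, F#–A–C# = F#m and B–D#–F# = B all belong to that set. E–G–B is not: scale degree 1 in E major carries E (I). In E minor the chord on that degree is Em, so here it functions as i, borrowed from the parallel minor. F#–A–C doesn't fit — on degree 2 E major would have F#m (ii). F#dim is the degree-2 chord of E minor, so it is the borrowed ii°. G–B–D is not: scale degree 3 in E major carries G#m (iii). In E minor the chord on that degree is G, so here it functions as bIII, borrowed from the parallel minor.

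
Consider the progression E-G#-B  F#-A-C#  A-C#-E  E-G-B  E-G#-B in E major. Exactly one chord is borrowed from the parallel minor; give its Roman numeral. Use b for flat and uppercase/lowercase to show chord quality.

i

E major has the diatonic set E, F#m, G#m, A, B, C#m, D#dim. E–G#–B = E, F#–A–C# = F#m and A–C#–E = A are all diatonic. But E–G–B is foreign: the diatonic I on degree 1 is E, whereas Em comes from E minor. It is labeled i.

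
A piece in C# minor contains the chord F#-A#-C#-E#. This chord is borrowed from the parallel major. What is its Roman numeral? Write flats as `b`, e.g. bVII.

IVmaj7

The root F# is the diatonic 4th degree of C# minor; the borrowing shows in the chord quality. The diatonic chord on degree 4 would be F#m (iv), but F#–A#–C#–E# is the major-seventh chord from C# major. As a borrowed chord it is labeled IVmaj7.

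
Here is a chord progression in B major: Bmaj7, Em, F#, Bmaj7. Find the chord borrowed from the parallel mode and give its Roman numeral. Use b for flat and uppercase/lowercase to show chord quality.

B major has the diatonic set B, C#m, D#m, E, F#, G#m, A#dim. Bmaj7 and F# both belong to that set. Em (E–G–B) doesn't fit — on degree 4 B major would have E (IV). Em is the degree-4 chord of B minor, so it is the borrowed iv.

iv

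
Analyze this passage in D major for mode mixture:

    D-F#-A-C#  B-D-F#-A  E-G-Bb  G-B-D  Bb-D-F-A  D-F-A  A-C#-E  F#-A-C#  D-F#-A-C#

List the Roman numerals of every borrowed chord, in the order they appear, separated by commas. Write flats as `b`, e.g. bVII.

ii°, bVImaj7, i

D major has the diatonic set D, Em, F#m, G, A, Bm, C#dim. D–F#–A–C# = Dmaj7, B–D–F#–A = Bm7, G–B–D = G, A–C#–E = A and F#–A–C# = F#m are all diatonic. But E–G–Bb is foreign: the diatonic ii on degree 2 is Em, whereas Edim comes from D minor. It is labeled ii°. But Bb–D–F–A is foreign: the diatonic vi on degree 6 is Bm, whereas Bbmaj7 comes from D minor. It is labeled bVImaj7. D–F–A is not: scale degree 1 in D major carries D (I). In D minor the chord on that degree is Dm, so here it functions as i, borrowed from the parallel minor.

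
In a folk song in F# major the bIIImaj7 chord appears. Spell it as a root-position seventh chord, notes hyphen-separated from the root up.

Scale degree 3 in F# major is A#. bIIImaj7 uses the lowered form, A, taken from F# minor. Building the major-seventh chord from the parallel minor on A: A–C#–E–G#.

A-C#-E-G#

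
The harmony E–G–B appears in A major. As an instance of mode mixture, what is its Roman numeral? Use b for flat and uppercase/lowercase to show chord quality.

v

E is scale degree 5 in A major. E–G–B is a minor chord — the form found in A minor, not the diatonic V (E). Borrowed into A major it is written v.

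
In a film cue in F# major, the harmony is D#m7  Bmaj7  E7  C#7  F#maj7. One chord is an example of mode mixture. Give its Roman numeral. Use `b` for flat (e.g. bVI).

In F# major the diatonic chords are F#, G#m, A#m, B, C#, D#m, E#dim. D#m7, Bmaj7, C#7 and F#maj7 all belong to that set. E7 (E–G#–B–D) is not: scale degree 7 in F# major carries E#dim (vii°). In F# minor the chord on that degree is E7, so here it functions as bVII7, borrowed from the parallel minor.

bVII7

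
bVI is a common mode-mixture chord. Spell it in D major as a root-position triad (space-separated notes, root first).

Bb D F

bVI is built on the lowered scale degree 6. In D major degree 6 is B; lowered it becomes Bb. Stacking thirds in D minor on Bb gives Bb–D–F.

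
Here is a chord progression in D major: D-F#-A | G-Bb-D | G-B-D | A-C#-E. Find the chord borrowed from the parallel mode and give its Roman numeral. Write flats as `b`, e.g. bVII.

iv

In D major the diatonic chords are D, Em, F#m, G, A, Bm, C#dim. D–F#–A = D, G–B–D = G and A–C#–E = A are all diatonic. G–Bb–D doesn't fit — on degree 4 D major would have G (IV). Gm is the degree-4 chord of D minor, so it is the borrowed iv.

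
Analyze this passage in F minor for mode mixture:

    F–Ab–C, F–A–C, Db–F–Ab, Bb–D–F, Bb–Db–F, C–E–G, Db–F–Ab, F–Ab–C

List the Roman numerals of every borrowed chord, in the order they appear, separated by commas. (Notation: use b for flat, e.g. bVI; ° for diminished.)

In F minor (with V from harmonic minor) the diatonic chords are Fm, Gdim, Ab, Bbm, C, Db, Eb. F–Ab–C = Fm, Db–F–Ab = Db, Bb–Db–F = Bbm and C–E–G = C are all diatonic. F–A–C doesn't fit — on degree 1 F minor would have Fm (i). F is the degree-1 chord of F major, so it is the borrowed I. Bb–D–F doesn't fit — on degree 4 F minor would have Bbm (iv). Bb is the degree-4 chord of F major, so it is the borrowed IV.

I, IV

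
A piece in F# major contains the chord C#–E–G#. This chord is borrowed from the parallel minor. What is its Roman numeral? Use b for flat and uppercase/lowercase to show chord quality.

C# is scale degree 5 in F# major. C#–E–G# is a minor chord — the form found in F# minor, not the diatonic V (C#). Borrowed into F# major it is written v.

v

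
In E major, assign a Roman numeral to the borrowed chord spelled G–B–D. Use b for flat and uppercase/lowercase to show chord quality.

The root G is the lowered 3rd scale degree — diatonically E major has G# there. G–B–D is a major chord — the form found in E minor, not the diatonic iii (G#m). Borrowed into E major it is written bIII.

bIII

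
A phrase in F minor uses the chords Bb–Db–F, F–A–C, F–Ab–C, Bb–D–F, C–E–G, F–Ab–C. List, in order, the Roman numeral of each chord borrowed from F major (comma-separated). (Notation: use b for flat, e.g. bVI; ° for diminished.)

F minor has the diatonic set Fm, Gdim, Ab, Bbm, C, Db, Eb (with V from harmonic minor). Of the given chords, Bb–Db–F = Bbm, F–Ab–C = Fm and C–E–G = C are diatonic. F–A–C is not: scale degree 1 in F minor carries Fm (i). In F major the chord on that degree is F, so here it functions as I, borrowed from the parallel major. But Bb–D–F is foreign: the diatonic iv on degree 4 is Bbm, whereas Bb comes from F major. It is labeled IV.

I, IV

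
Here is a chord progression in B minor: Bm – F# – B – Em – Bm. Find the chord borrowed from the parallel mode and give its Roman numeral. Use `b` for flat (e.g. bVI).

The diatonic triads in B minor (with V from harmonic minor) are Bm, C#dim, D, Em, F#, G, A. Bm, F# and Em all belong to that set. B (B–D#–F#) doesn't fit — on degree 1 B minor would have Bm (i). B is the degree-1 chord of B major, so it is the borrowed I.

I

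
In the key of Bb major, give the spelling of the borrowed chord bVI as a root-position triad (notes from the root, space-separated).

Scale degree 6 in Bb major is G. bVI uses the lowered form, Gb, taken from Bb minor. Building the major chord from the parallel minor on Gb: Gb–Bb–Db.

Gb Bb Db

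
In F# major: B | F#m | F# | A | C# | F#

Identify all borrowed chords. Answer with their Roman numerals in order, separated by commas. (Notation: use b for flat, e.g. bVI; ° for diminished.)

The diatonic triads in F# major are F#, G#m, A#m, B, C#, D#m, E#dim. B, F# and C# all belong to that set. F#m (F#–A–C#) is not: scale degree 1 in F# major carries F# (I). In F# minor the chord on that degree is F#m, so here it functions as i, borrowed from the parallel minor. A (A–C#–E) is not: scale degree 3 in F# major carries A#m (iii). In F# minor the chord on that degree is A, so here it functions as bIII, borrowed from the parallel minor.

i, bIII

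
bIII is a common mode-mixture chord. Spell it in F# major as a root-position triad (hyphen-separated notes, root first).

A-C#-E

bIII is built on the lowered scale degree 3. In F# major degree 3 is A#; lowered it becomes A. Building the major chord from the parallel minor on A: A–C#–E.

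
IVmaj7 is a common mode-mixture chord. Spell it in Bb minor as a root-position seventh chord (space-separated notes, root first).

The root, Eb, is scale degree 4 — the same note in Bb minor and Bb major; only the chord quality changes. Building the major-seventh chord from the parallel major on Eb: Eb–G–Bb–D.

Eb G Bb D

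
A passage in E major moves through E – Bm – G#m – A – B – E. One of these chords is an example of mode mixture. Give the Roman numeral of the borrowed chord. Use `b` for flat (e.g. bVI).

v

E major has the diatonic set E, F#m, G#m, A, B, C#m, D#dim. E, G#m, A and B all belong to that set. Bm (B–D–F#) doesn't fit — on degree 5 E major would have B (V). Bm is the degree-5 chord of E minor, so it is the borrowed v.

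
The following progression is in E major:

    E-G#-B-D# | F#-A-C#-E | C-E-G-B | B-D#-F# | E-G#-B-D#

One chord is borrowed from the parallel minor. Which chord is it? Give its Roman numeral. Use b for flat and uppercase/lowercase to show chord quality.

bVImaj7

E major has the diatonic set E, F#m, G#m, A, B, C#m, D#dim. E–G#–B–D# = Emaj7, F#–A–C#–E = F#m7 and B–D#–F# = B all belong to that set. C–E–G–B doesn't fit — on degree 6 E major would have C#m (vi). Cmaj7 is the degree-6 chord of E minor, so it is the borrowed bVImaj7.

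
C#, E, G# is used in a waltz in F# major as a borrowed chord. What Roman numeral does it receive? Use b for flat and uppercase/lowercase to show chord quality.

v

C# is scale degree 5 in F# major. Diatonically F# major has C# (V) on that degree; C#–E–G# is instead the minor chord native to F# minor, so it takes the label v.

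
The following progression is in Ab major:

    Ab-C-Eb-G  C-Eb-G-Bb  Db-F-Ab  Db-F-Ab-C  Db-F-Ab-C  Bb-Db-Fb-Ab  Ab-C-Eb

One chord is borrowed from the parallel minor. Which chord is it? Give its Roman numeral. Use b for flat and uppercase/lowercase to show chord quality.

The diatonic triads in Ab major are Ab, Bbm, Cm, Db, Eb, Fm, Gdim. Of the given chords, Ab–C–Eb–G = Abmaj7, C–Eb–G–Bb = Cm7, Db–F–Ab = Db, Db–F–Ab–C = Dbmaj7 and Ab–C–Eb = Ab are diatonic. But Bb–Db–Fb–Ab is foreign: the diatonic ii on degree 2 is Bbm, whereas Bbm7b5 comes from Ab minor. It is labeled iiø7.

iiø7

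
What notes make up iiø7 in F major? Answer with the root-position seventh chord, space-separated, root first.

G Bb Db F

iiø7 is built on scale degree 2, which is G in both F major and its parallel. In F minor the chord on G is G–Bb–Db–F.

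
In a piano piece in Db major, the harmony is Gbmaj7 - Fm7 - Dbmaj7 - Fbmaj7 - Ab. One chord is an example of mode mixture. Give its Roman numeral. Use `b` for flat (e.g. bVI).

Db major has the diatonic set Db, Ebm, Fm, Gb, Ab, Bbm, Cdim. Gbmaj7, Fm7, Dbmaj7 and Ab are all diatonic. Fbmaj7 (Fb–Ab–Cb–Eb) doesn't fit — on degree 3 Db major would have Fm (iii). Fbmaj7 is the degree-3 chord of Db minor, so it is the borrowed bIIImaj7.

bIIImaj7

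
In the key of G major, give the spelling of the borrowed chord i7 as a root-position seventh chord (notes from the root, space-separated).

The root, G, is scale degree 1 — the same note in G major and G minor; only the chord quality changes. In G minor the chord on G is G–Bb–D–F.

G Bb D F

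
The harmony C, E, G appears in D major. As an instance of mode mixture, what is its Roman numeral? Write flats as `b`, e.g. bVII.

The root C is the lowered 7th scale degree — diatonically D major has C# there. C–E–G is a major chord — the form found in D minor, not the diatonic vii° (C#dim). Borrowed into D major it is written bVII.

bVII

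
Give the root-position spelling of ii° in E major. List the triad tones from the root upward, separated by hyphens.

ii° is built on scale degree 2, which is F# in both E major and its parallel. Building the diminished chord from the parallel minor on F#: F#–A–C.

F#-A-C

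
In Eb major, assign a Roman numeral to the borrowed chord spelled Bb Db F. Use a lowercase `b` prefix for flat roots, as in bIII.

v

Bb is scale degree 5 in Eb major. Bb–Db–F is a minor chord — the form found in Eb minor, not the diatonic V (Bb). Borrowed into Eb major it is written v.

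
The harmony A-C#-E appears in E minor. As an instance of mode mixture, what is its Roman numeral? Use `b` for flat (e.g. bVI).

IV

The root A is the diatonic 4th degree of E minor; the borrowing shows in the chord quality. Diatonically E minor has Am (iv) on that degree; A–C#–E is instead the major chord native to E major, so it takes the label IV.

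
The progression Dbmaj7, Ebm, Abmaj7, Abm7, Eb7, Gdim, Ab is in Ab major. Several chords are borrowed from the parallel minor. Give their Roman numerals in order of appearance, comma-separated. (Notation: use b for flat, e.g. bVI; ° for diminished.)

v, i7

Ab major has the diatonic set Ab, Bbm, Cm, Db, Eb, Fm, Gdim. Dbmaj7, Abmaj7, Eb7, Gdim and Ab all belong to that set. But Ebm (Eb–Gb–Bb) is foreign: the diatonic V on degree 5 is Eb, whereas Ebm comes from Ab minor. It is labeled v. But Abm7 (Ab–Cb–Eb–Gb) is foreign: the diatonic I on degree 1 is Ab, whereas Abm7 comes from Ab minor. It is labeled i7.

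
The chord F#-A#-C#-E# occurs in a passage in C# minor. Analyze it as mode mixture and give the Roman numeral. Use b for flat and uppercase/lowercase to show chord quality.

The root F# is the diatonic 4th degree of C# minor; the borrowing shows in the chord quality. The diatonic chord on degree 4 would be F#m (iv), but F#–A#–C#–E# is the major-seventh chord from C# major. As a borrowed chord it is labeled IVmaj7.

IVmaj7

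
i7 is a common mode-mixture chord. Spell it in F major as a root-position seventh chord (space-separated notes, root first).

F Ab C Eb

i7 is built on scale degree 1, which is F in both F major and its parallel. Stacking thirds in F minor on F gives F–Ab–C–Eb.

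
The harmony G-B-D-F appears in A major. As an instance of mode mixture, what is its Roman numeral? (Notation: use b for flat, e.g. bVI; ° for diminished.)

bVII7

In A major scale degree 7 is G#; G is its lowered form, from A minor. G–B–D–F is a dominant-seventh chord — the form found in A minor, not the diatonic vii° (G#dim). Borrowed into A major it is written bVII7.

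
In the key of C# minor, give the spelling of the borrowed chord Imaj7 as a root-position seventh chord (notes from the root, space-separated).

C# E# G# B#

The root, C#, is scale degree 1 — the same note in C# minor and C# major; only the chord quality changes. Stacking thirds in C# major on C# gives C#–E#–G#–B#.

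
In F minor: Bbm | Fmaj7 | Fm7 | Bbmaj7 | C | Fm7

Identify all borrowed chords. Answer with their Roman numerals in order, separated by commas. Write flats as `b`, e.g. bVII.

In F minor (with V from harmonic minor) the diatonic chords are Fm, Gdim, Ab, Bbm, C, Db, Eb. Of the given chords, Bbm, Fm7 and C are diatonic. Fmaj7 (F–A–C–E) is not: scale degree 1 in F minor carries Fm (i). In F major the chord on that degree is Fmaj7, so here it functions as Imaj7, borrowed from the parallel major. But Bbmaj7 (Bb–D–F–A) is foreign: the diatonic iv on degree 4 is Bbm, whereas Bbmaj7 comes from F major. It is labeled IVmaj7.

Imaj7, IVmaj7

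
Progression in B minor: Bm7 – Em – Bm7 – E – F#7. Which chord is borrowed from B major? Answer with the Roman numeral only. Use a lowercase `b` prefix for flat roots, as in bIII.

In B minor (with V from harmonic minor) the diatonic chords are Bm, C#dim, D, Em, F#, G, A. Bm7, Em and F#7 are all diatonic. E (E–G#–B) is not: scale degree 4 in B minor carries Em (iv). In B major the chord on that degree is E, so here it functions as IV, borrowed from the parallel major.

IV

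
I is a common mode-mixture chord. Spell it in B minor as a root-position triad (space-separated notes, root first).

B D# F#

The root, B, is scale degree 1 — the same note in B minor and B major; only the chord quality changes. Stacking thirds in B major on B gives B–D#–F#.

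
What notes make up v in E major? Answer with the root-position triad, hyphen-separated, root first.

v is built on scale degree 5, which is B in both E major and its parallel. Building the minor chord from the parallel minor on B: B–D–F#.

B-D-F#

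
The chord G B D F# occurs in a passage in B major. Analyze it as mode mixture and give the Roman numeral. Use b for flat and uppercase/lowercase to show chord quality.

bVImaj7

In B major scale degree 6 is G#; G is its lowered form, from B minor. The diatonic chord on degree 6 would be G#m (vi), but G–B–D–F# is the major-seventh chord from B minor. As a borrowed chord it is labeled bVImaj7.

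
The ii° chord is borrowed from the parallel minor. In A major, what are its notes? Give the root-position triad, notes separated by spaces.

B D F

The root, B, is scale degree 2 — the same note in A major and A minor; only the chord quality changes. In A minor the chord on B is B–D–F.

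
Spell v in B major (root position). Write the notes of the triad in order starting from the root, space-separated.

The root, F#, is scale degree 5 — the same note in B major and B minor; only the chord quality changes. In B minor the chord on F# is F#–A–C#.

F# A C#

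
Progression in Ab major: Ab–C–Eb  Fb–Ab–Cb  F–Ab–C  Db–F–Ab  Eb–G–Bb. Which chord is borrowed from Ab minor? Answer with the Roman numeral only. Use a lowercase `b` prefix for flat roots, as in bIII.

Ab major has the diatonic set Ab, Bbm, Cm, Db, Eb, Fm, Gdim. Ab–C–Eb = Ab, F–Ab–C = Fm, Db–F–Ab = Db and Eb–G–Bb = Eb all belong to that set. But Fb–Ab–Cb is foreign: the diatonic vi on degree 6 is Fm, whereas Fb comes from Ab minor. It is labeled bVI.

bVI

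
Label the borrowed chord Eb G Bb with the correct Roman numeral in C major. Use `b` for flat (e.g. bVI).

bIII

The root Eb is the lowered 3rd scale degree — diatonically C major has E there. Diatonically C major has Em (iii) on that degree; Eb–G–Bb is instead the major chord native to C minor, so it takes the label bIII.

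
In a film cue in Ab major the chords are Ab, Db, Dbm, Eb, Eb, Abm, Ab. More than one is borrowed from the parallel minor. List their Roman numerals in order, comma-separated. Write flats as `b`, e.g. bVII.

In Ab major the diatonic chords are Ab, Bbm, Cm, Db, Eb, Fm, Gdim. Of the given chords, Ab, Db and Eb are diatonic. Dbm (Db–Fb–Ab) is not: scale degree 4 in Ab major carries Db (IV). In Ab minor the chord on that degree is Dbm, so here it functions as iv, borrowed from the parallel minor. Abm (Ab–Cb–Eb) doesn't fit — on degree 1 Ab major would have Ab (I). Abm is the degree-1 chord of Ab minor, so it is the borrowed i.

iv, i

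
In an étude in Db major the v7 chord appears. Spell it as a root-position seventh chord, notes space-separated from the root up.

Ab Cb Eb Gb

v7 is built on scale degree 5, which is Ab in both Db major and its parallel. In Db minor the chord on Ab is Ab–Cb–Eb–Gb.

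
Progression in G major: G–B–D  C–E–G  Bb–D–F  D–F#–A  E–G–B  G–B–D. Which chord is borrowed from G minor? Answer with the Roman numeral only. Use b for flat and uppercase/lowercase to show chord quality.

bIII

The diatonic triads in G major are G, Am, Bm, C, D, Em, F#dim. Of the given chords, G–B–D = G, C–E–G = C, D–F#–A = D and E–G–B = Em are diatonic. But Bb–D–F is foreign: the diatonic iii on degree 3 is Bm, whereas Bb comes from G minor. It is labeled bIII.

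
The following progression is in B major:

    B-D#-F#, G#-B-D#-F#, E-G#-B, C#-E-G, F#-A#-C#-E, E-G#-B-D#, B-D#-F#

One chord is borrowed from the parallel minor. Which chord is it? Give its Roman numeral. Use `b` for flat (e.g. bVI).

In B major the diatonic chords are B, C#m, D#m, E, F#, G#m, A#dim. Of the given chords, B–D#–F# = B, G#–B–D#–F# = G#m7, E–G#–B = E, F#–A#–C#–E = F#7 and E–G#–B–D# = Emaj7 are diatonic. But C#–E–G is foreign: the diatonic ii on degree 2 is C#m, whereas C#dim comes from B minor. It is labeled ii°.

ii°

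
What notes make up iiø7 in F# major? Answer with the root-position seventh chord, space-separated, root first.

iiø7 is built on scale degree 2, which is G# in both F# major and its parallel. In F# minor the chord on G# is G#–B–D–F#.

G# B D F#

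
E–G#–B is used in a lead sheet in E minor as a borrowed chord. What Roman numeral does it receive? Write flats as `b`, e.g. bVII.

I

E is scale degree 1 in E minor. E–G#–B is a major chord — the form found in E major, not the diatonic i (Em). Borrowed into E minor it is written I.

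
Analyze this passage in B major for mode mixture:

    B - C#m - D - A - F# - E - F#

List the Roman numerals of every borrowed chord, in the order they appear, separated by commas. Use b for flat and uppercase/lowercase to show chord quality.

In B major the diatonic chords are B, C#m, D#m, E, F#, G#m, A#dim. Of the given chords, B, C#m, F# and E are diatonic. D (D–F#–A) doesn't fit — on degree 3 B major would have D#m (iii). D is the degree-3 chord of B minor, so it is the borrowed bIII. A (A–C#–E) is not: scale degree 7 in B major carries A#dim (vii°). In B minor the chord on that degree is A, so here it functions as bVII, borrowed from the parallel minor.

bIII, bVII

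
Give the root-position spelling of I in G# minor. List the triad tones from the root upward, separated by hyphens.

G#-B#-D#

The root, G#, is scale degree 1 — the same note in G# minor and G# major; only the chord quality changes. Building the major chord from the parallel major on G#: G#–B#–D#.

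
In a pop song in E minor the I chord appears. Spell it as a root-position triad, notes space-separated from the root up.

E G# B

The root, E, is scale degree 1 — the same note in E minor and E major; only the chord quality changes. Building the major chord from the parallel major on E: E–G#–B.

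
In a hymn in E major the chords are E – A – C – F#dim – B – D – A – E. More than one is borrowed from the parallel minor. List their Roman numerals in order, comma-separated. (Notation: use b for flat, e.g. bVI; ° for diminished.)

In E major the diatonic chords are E, F#m, G#m, A, B, C#m, D#dim. Of the given chords, E, A and B are diatonic. But C (C–E–G) is foreign: the diatonic vi on degree 6 is C#m, whereas C comes from E minor. It is labeled bVI. But F#dim (F#–A–C) is foreign: the diatonic ii on degree 2 is F#m, whereas F#dim comes from E minor. It is labeled ii°. But D (D–F#–A) is foreign: the diatonic vii° on degree 7 is D#dim, whereas D comes from E minor. It is labeled bVII.

bVI, ii°, bVII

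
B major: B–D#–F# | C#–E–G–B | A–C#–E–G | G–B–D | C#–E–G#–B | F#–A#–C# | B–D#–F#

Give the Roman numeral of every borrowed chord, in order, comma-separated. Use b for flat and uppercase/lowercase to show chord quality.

iiø7, bVII7, bVI

In B major the diatonic chords are B, C#m, D#m, E, F#, G#m, A#dim. B–D#–F# = B, C#–E–G#–B = C#m7 and F#–A#–C# = F# are all diatonic. But C#–E–G–B is foreign: the diatonic ii on degree 2 is C#m, whereas C#m7b5 comes from B minor. It is labeled iiø7. A–C#–E–G doesn't fit — on degree 7 B major would have A#dim (vii°). A7 is the degree-7 chord of B minor, so it is the borrowed bVII7. G–B–D doesn't fit — on degree 6 B major would have G#m (vi). G is the degree-6 chord of B minor, so it is the borrowed bVI.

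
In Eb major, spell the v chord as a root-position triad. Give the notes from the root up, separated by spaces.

v is built on scale degree 5, which is Bb in both Eb major and its parallel. In Eb minor the chord on Bb is Bb–Db–F.

Bb Db F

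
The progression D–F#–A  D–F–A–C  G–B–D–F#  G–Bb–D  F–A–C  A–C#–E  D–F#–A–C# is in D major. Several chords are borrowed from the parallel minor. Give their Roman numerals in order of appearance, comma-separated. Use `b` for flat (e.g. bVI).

In D major the diatonic chords are D, Em, F#m, G, A, Bm, C#dim. D–F#–A = D, G–B–D–F# = Gmaj7, A–C#–E = A and D–F#–A–C# = Dmaj7 are all diatonic. D–F–A–C is not: scale degree 1 in D major carries D (I). In D minor the chord on that degree is Dm7, so here it functions as i7, borrowed from the parallel minor. G–Bb–D is not: scale degree 4 in D major carries G (IV). In D minor the chord on that degree is Gm, so here it functions as iv, borrowed from the parallel minor. F–A–C is not: scale degree 3 in D major carries F#m (iii). In D minor the chord on that degree is F, so here it functions as bIII, borrowed from the parallel minor.

i7, iv, bIII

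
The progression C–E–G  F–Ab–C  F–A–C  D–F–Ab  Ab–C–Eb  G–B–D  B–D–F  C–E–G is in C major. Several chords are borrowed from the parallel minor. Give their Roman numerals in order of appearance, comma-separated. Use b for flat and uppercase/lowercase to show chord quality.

iv, ii°, bVI

In C major the diatonic chords are C, Dm, Em, F, G, Am, Bdim. C–E–G = C, F–A–C = F, G–B–D = G and B–D–F = Bdim are all diatonic. F–Ab–C is not: scale degree 4 in C major carries F (IV). In C minor the chord on that degree is Fm, so here it functions as iv, borrowed from the parallel minor. But D–F–Ab is foreign: the diatonic ii on degree 2 is Dm, whereas Ddim comes from C minor. It is labeled ii°. Ab–C–Eb doesn't fit — on degree 6 C major would have Am (vi). Ab is the degree-6 chord of C minor, so it is the borrowed bVI.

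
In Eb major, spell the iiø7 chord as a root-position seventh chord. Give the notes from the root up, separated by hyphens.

iiø7 is built on scale degree 2, which is F in both Eb major and its parallel. Building the half-diminished-seventh chord from the parallel minor on F: F–Ab–Cb–Eb.

F-Ab-Cb-Eb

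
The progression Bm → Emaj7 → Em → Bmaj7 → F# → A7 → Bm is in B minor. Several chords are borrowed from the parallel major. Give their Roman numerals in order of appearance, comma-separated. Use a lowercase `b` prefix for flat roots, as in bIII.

B minor has the diatonic set Bm, C#dim, D, Em, F#, G, A (with V from harmonic minor). Of the given chords, Bm, Em, F# and A7 are diatonic. But Emaj7 (E–G#–B–D#) is foreign: the diatonic iv on degree 4 is Em, whereas Emaj7 comes from B major. It is labeled IVmaj7. Bmaj7 (B–D#–F#–A#) doesn't fit — on degree 1 B minor would have Bm (i). Bmaj7 is the degree-1 chord of B major, so it is the borrowed Imaj7.

IVmaj7, Imaj7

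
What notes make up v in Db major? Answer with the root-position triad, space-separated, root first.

Ab Cb Eb

The root, Ab, is scale degree 5 — the same note in Db major and Db minor; only the chord quality changes. Stacking thirds in Db minor on Ab gives Ab–Cb–Eb.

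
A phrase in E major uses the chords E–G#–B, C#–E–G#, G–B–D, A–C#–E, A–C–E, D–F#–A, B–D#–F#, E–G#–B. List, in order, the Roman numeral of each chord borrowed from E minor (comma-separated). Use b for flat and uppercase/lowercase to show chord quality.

The diatonic triads in E major are E, F#m, G#m, A, B, C#m, D#dim. E–G#–B = E, C#–E–G# = C#m, A–C#–E = A and B–D#–F# = B are all diatonic. G–B–D is not: scale degree 3 in E major carries G#m (iii). In E minor the chord on that degree is G, so here it functions as bIII, borrowed from the parallel minor. A–C–E doesn't fit — on degree 4 E major would have A (IV). Am is the degree-4 chord of E minor, so it is the borrowed iv. D–F#–A is not: scale degree 7 in E major carries D#dim (vii°). In E minor the chord on that degree is D, so here it functions as bVII, borrowed from the parallel minor.

bIII, iv, bVII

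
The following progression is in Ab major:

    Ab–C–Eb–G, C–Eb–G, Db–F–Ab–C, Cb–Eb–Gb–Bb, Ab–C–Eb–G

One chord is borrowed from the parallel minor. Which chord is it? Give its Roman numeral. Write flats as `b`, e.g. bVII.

The diatonic triads in Ab major are Ab, Bbm, Cm, Db, Eb, Fm, Gdim. Of the given chords, Ab–C–Eb–G = Abmaj7, C–Eb–G = Cm and Db–F–Ab–C = Dbmaj7 are diatonic. Cb–Eb–Gb–Bb doesn't fit — on degree 3 Ab major would have Cm (iii). Cbmaj7 is the degree-3 chord of Ab minor, so it is the borrowed bIIImaj7.

bIIImaj7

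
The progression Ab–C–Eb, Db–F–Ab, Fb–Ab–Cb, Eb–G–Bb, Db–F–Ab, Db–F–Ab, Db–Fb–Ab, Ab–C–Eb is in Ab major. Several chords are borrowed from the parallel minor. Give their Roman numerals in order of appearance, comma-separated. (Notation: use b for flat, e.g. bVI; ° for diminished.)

In Ab major the diatonic chords are Ab, Bbm, Cm, Db, Eb, Fm, Gdim. Ab–C–Eb = Ab, Db–F–Ab = Db and Eb–G–Bb = Eb all belong to that set. But Fb–Ab–Cb is foreign: the diatonic vi on degree 6 is Fm, whereas Fb comes from Ab minor. It is labeled bVI. But Db–Fb–Ab is foreign: the diatonic IV on degree 4 is Db, whereas Dbm comes from Ab minor. It is labeled iv.

bVI, iv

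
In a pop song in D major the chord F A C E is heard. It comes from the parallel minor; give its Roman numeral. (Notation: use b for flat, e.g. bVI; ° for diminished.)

bIIImaj7

F is the lowered form of scale degree 3 in D major (the diatonic degree 3 is F#). The diatonic chord on degree 3 would be F#m (iii), but F–A–C–E is the major-seventh chord from D minor. As a borrowed chord it is labeled bIIImaj7.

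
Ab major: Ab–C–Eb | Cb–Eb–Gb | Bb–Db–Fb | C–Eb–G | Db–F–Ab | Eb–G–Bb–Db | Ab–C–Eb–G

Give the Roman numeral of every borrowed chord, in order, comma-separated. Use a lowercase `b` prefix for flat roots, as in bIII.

In Ab major the diatonic chords are Ab, Bbm, Cm, Db, Eb, Fm, Gdim. Of the given chords, Ab–C–Eb = Ab, C–Eb–G = Cm, Db–F–Ab = Db, Eb–G–Bb–Db = Eb7 and Ab–C–Eb–G = Abmaj7 are diatonic. Cb–Eb–Gb doesn't fit — on degree 3 Ab major would have Cm (iii). Cb is the degree-3 chord of Ab minor, so it is the borrowed bIII. Bb–Db–Fb is not: scale degree 2 in Ab major carries Bbm (ii). In Ab minor the chord on that degree is Bbdim, so here it functions as ii°, borrowed from the parallel minor.

bIII, ii°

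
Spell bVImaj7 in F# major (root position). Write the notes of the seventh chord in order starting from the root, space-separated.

Scale degree 6 in F# major is D#. bVImaj7 uses the lowered form, D, taken from F# minor. Building the major-seventh chord from the parallel minor on D: D–F#–A–C#.

D F# A C#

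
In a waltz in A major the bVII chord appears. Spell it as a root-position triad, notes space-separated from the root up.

G B D

bVII is built on the lowered scale degree 7. In A major degree 7 is G#; lowered it becomes G. Stacking thirds in A minor on G gives G–B–D.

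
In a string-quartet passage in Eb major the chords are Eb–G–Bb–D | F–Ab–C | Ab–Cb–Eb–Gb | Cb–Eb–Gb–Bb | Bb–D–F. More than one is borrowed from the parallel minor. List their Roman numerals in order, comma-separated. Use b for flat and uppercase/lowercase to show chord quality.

iv7, bVImaj7

The diatonic triads in Eb major are Eb, Fm, Gm, Ab, Bb, Cm, Ddim. Eb–G–Bb–D = Ebmaj7, F–Ab–C = Fm and Bb–D–F = Bb are all diatonic. Ab–Cb–Eb–Gb doesn't fit — on degree 4 Eb major would have Ab (IV). Abm7 is the degree-4 chord of Eb minor, so it is the borrowed iv7. But Cb–Eb–Gb–Bb is foreign: the diatonic vi on degree 6 is Cm, whereas Cbmaj7 comes from Eb minor. It is labeled bVImaj7.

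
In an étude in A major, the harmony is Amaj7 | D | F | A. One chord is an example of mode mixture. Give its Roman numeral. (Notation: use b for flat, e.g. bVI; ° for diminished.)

bVI

In A major the diatonic chords are A, Bm, C#m, D, E, F#m, G#dim. Amaj7, D and A are all diatonic. But F (F–A–C) is foreign: the diatonic vi on degree 6 is F#m, whereas F comes from A minor. It is labeled bVI.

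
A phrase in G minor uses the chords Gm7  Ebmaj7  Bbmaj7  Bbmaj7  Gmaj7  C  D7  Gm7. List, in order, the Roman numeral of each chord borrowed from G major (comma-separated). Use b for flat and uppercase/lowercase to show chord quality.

Imaj7, IV

In G minor (with V from harmonic minor) the diatonic chords are Gm, Adim, Bb, Cm, D, Eb, F. Gm7, Ebmaj7, Bbmaj7 and D7 are all diatonic. Gmaj7 (G–B–D–F#) doesn't fit — on degree 1 G minor would have Gm (i). Gmaj7 is the degree-1 chord of G major, so it is the borrowed Imaj7. C (C–E–G) doesn't fit — on degree 4 G minor would have Cm (iv). C is the degree-4 chord of G major, so it is the borrowed IV.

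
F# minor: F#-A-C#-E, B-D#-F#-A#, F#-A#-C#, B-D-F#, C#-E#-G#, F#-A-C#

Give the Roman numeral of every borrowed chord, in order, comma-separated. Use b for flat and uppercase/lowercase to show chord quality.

IVmaj7, I

The diatonic triads in F# minor (with V from harmonic minor) are F#m, G#dim, A, Bm, C#, D, E. F#–A–C#–E = F#m7, B–D–F# = Bm, C#–E#–G# = C# and F#–A–C# = F#m all belong to that set. But B–D#–F#–A# is foreign: the diatonic iv on degree 4 is Bm, whereas Bmaj7 comes from F# major. It is labeled IVmaj7. But F#–A#–C# is foreign: the diatonic i on degree 1 is F#m, whereas F# comes from F# major. It is labeled I.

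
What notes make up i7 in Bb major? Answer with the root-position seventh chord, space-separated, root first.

i7 is built on scale degree 1, which is Bb in both Bb major and its parallel. Stacking thirds in Bb minor on Bb gives Bb–Db–F–Ab.

Bb Db F Ab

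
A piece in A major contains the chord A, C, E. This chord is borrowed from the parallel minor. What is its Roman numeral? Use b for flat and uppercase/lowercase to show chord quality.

A is scale degree 1 in A major. A–C–E is a minor chord — the form found in A minor, not the diatonic I (A). Borrowed into A major it is written i.

i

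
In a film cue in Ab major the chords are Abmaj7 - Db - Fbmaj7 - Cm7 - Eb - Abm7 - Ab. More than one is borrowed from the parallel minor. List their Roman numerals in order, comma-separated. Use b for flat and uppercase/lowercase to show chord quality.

bVImaj7, i7

The diatonic triads in Ab major are Ab, Bbm, Cm, Db, Eb, Fm, Gdim. Of the given chords, Abmaj7, Db, Cm7, Eb and Ab are diatonic. Fbmaj7 (Fb–Ab–Cb–Eb) doesn't fit — on degree 6 Ab major would have Fm (vi). Fbmaj7 is the degree-6 chord of Ab minor, so it is the borrowed bVImaj7. But Abm7 (Ab–Cb–Eb–Gb) is foreign: the diatonic I on degree 1 is Ab, whereas Abm7 comes from Ab minor. It is labeled i7.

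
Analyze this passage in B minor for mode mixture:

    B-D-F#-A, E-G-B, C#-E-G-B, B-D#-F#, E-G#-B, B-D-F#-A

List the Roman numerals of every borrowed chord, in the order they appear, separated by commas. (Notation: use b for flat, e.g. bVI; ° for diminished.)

I, IV

In B minor (with V from harmonic minor) the diatonic chords are Bm, C#dim, D, Em, F#, G, A. B–D–F#–A = Bm7, E–G–B = Em and C#–E–G–B = C#m7b5 are all diatonic. B–D#–F# doesn't fit — on degree 1 B minor would have Bm (i). B is the degree-1 chord of B major, so it is the borrowed I. But E–G#–B is foreign: the diatonic iv on degree 4 is Em, whereas E comes from B major. It is labeled IV.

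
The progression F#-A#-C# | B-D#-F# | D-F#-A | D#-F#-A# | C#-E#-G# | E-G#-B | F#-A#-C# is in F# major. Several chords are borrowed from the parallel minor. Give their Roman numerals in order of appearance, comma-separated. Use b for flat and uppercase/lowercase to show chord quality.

bVI, bVII

F# major has the diatonic set F#, G#m, A#m, B, C#, D#m, E#dim. F#–A#–C# = F#, B–D#–F# = B, D#–F#–A# = D#m and C#–E#–G# = C# are all diatonic. D–F#–A doesn't fit — on degree 6 F# major would have D#m (vi). D is the degree-6 chord of F# minor, so it is the borrowed bVI. E–G#–B is not: scale degree 7 in F# major carries E#dim (vii°). In F# minor the chord on that degree is E, so here it functions as bVII, borrowed from the parallel minor.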